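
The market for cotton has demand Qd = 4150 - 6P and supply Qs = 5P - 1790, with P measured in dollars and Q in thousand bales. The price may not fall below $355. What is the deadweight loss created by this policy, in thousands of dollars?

0

Setting quantity demanded equal to quantity supplied, 4150 - 6P = 5P - 1790, gives P* = 540 and Q* = 910.
Since 355 is below P* = 540, the floor does not bind and the free-market outcome prevails.
Since the control does not bind, no trades are prevented and deadweight loss is zero.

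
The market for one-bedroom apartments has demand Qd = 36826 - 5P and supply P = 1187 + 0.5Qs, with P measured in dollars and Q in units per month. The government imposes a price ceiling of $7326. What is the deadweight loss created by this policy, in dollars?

0

Rearranging supply gives Qs = 2P - 2374. Setting quantity demanded equal to quantity supplied, 36826 - 5P = 2P - 2374, gives P* = 5600 and Q* = 8826.
The ceiling of 7326 is above the equilibrium price 5600, so it is not binding; the market clears at P* = 5600, Q* = 8826.
Since the control does not bind, no trades are prevented and deadweight loss is zero.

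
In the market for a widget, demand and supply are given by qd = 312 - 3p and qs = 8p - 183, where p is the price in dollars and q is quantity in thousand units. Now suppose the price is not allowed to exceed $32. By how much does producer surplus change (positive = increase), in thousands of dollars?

-1625

Without the control the market clears where 312 - 3p = 8p - 183, i.e. p* = 45 and q* = 177.
Because the ceiling (32) lies below the market-clearing price, it is binding.
At p = 32: qd = 312 - 3·32 = 216 and qs = 8·32 - 183 = 73.
Producer surplus without the control is ½ · (45 - 22.875) · 177 = 1958.0625.
With the ceiling, producers sell 73 units at 32, so PS = ½ · (32 - 22.875) · 73 = 333.0625.
Change in producer surplus = 333.0625 - 1958.0625 = -1625.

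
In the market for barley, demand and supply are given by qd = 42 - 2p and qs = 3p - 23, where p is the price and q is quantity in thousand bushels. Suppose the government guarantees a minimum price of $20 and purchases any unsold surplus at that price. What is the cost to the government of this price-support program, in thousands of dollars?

700

Without the control the market clears where 42 - 2p = 3p - 23, i.e. p* = 13 and q* = 16.
Because the floor (20) lies above the market-clearing price, it is binding.
At p = 20: qd = 42 - 2·20 = 2 and qs = 3·20 - 23 = 37.
Surplus = qs - qd = 35.
Government expenditure = surplus × support price = 35 × 20 = 700.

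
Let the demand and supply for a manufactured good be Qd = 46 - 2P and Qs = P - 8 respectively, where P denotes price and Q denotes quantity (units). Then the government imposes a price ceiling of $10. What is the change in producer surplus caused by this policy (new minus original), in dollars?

Without the control the market clears where 46 - 2P = P - 8, i.e. P* = 18 and Q* = 10.
Since 10 < 18, the ceiling is binding.
At P = 10: Qd = 46 - 2·10 = 26 and Qs = 10 - 8 = 2.
Producer surplus without the control is ½ · (18 - 8) · 10 = 50.
With the ceiling, producers sell 2 units at 10, so PS = ½ · (10 - 8) · 2 = 2.
Change in producer surplus = 2 - 50 = -48.

-48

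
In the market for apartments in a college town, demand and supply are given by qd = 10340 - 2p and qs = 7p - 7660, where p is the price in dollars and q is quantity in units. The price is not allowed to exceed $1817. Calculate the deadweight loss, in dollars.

527451.75

Equilibrium: 10340 - 2p = 7p - 7660, so 18000 = 9p and p* = 2000, q* = 6340.
Because the ceiling (1817) lies below the market-clearing price, it is binding.
At p = 1817: qd = 10340 - 2·1817 = 6706 and qs = 7·1817 - 7660 = 5059.
Quantity traded falls to 5059. At q = 5059 the demand price is (10340 - 5059)/2 = 2640.5 and the supply price is (7660 + 5059)/7 = 1817.
Deadweight loss = ½ · (2640.5 - 1817) · (6340 - 5059) = ½ · 823.5 · 1281 = 527451.75.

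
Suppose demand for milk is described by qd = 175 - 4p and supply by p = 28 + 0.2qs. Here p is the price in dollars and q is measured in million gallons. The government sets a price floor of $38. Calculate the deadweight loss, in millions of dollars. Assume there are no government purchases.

Rearranging supply gives qs = 5p - 140. Setting quantity demanded equal to quantity supplied, 175 - 4p = 5p - 140, gives p* = 35 and q* = 35.
Because the floor (38) lies above the market-clearing price, it is binding.
At p = 38: qd = 175 - 4·38 = 23 and qs = 5·38 - 140 = 50.
Quantity traded falls to 23. At q = 23 the demand price is (175 - 23)/4 = 38 and the supply price is (140 + 23)/5 = 32.6.
Deadweight loss = ½ · (38 - 32.6) · (35 - 23) = ½ · 5.4 · 12 = 32.4.

32.4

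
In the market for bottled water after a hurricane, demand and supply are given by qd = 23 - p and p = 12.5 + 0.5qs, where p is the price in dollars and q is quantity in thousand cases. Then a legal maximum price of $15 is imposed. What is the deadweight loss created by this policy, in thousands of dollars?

Rearranging supply gives qs = 2p - 25. Setting quantity demanded equal to quantity supplied, 23 - p = 2p - 25, gives p* = 16 and q* = 7.
Since 15 < 16, the ceiling is binding.
At p = 15: qd = 23 - 15 = 8 and qs = 2·15 - 25 = 5.
Quantity traded falls to 5. At q = 5 the demand price is 23 - 5 = 18 and the supply price is (25 + 5)/2 = 15.
Deadweight loss = ½ · (18 - 15) · (7 - 5) = ½ · 3 · 2 = 3.

3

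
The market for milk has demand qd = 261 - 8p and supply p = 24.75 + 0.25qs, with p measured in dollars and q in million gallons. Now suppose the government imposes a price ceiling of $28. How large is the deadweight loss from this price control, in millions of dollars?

Rearranging supply gives qs = 4p - 99. In a free market, 261 - 8p = 4p - 99 gives the equilibrium p* = 30, q* = 21.
Since 28 < 30, the ceiling is binding.
At p = 28: qd = 261 - 8·28 = 37 and qs = 4·28 - 99 = 13.
Quantity traded falls to 13. At q = 13 the demand price is (261 - 13)/8 = 31 and the supply price is (99 + 13)/4 = 28.
Deadweight loss = ½ · (31 - 28) · (21 - 13) = ½ · 3 · 8 = 12.

12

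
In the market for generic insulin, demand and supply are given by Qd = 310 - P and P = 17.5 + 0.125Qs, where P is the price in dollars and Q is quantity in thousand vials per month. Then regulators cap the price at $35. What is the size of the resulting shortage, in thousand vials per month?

Rearranging supply gives Qs = 8P - 140. In a free market, 310 - P = 8P - 140 gives the equilibrium P* = 50, Q* = 260.
Since 35 < 50, the ceiling is binding.
At P = 35: Qd = 310 - 35 = 275 and Qs = 8·35 - 140 = 140.
Shortage = Qd - Qs = 275 - 140 = 135.

135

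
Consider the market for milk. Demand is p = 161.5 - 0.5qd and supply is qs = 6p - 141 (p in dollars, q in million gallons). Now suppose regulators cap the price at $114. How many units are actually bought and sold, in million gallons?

207

Rearranging demand gives qd = 323 - 2p. Without the control the market clears where 323 - 2p = 6p - 141, i.e. p* = 58 and q* = 207.
The ceiling of 114 is above the equilibrium price 58, so it is not binding; the market clears at p* = 58, q* = 207.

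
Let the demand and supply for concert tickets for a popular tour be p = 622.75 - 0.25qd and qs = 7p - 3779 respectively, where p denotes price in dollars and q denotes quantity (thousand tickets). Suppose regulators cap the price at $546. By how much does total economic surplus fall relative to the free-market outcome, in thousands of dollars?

Rearranging demand gives qd = 2491 - 4p. In a free market, 2491 - 4p = 7p - 3779 gives the equilibrium p* = 570, q* = 211.
Because the ceiling (546) lies below the market-clearing price, it is binding.
At p = 546: qd = 2491 - 4·546 = 307 and qs = 7·546 - 3779 = 43.
Quantity traded falls to 43. At q = 43 the demand price is (2491 - 43)/4 = 612 and the supply price is (3779 + 43)/7 = 546.
Deadweight loss = ½ · (612 - 546) · (211 - 43) = ½ · 66 · 168 = 5544.

5544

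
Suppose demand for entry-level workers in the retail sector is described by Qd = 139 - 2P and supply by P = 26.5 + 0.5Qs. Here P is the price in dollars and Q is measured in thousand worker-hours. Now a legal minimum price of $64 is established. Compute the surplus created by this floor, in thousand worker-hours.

Rearranging supply gives Qs = 2P - 53. Equilibrium: 139 - 2P = 2P - 53, so 192 = 4P and P* = 48, Q* = 43.
Because the floor (64) lies above the market-clearing price, it is binding.
At P = 64: Qd = 139 - 2·64 = 11 and Qs = 2·64 - 53 = 75.
Surplus = Qs - Qd = 75 - 11 = 64.

64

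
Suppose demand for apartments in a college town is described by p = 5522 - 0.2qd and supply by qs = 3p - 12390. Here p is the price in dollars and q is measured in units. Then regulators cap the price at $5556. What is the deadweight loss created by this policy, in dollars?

0

Rearranging demand gives qd = 27610 - 5p. Without the control the market clears where 27610 - 5p = 3p - 12390, i.e. p* = 5000 and q* = 2610.
Since 5556 is above p* = 5000, the ceiling does not bind and the free-market outcome prevails.
Since the control does not bind, no trades are prevented and deadweight loss is zero.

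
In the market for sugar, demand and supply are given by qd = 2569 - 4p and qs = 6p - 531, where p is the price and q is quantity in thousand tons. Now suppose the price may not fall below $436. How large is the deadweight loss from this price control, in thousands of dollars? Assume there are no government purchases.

Setting quantity demanded equal to quantity supplied, 2569 - 4p = 6p - 531, gives p* = 310 and q* = 1329.
The floor of 436 is above the equilibrium price 310, so it binds.
At p = 436: qd = 2569 - 4·436 = 825 and qs = 6·436 - 531 = 2085.
Quantity traded falls to 825. At q = 825 the demand price is (2569 - 825)/4 = 436 and the supply price is (531 + 825)/6 = 226.
Deadweight loss = ½ · (436 - 226) · (1329 - 825) = ½ · 210 · 504 = 52920.

52920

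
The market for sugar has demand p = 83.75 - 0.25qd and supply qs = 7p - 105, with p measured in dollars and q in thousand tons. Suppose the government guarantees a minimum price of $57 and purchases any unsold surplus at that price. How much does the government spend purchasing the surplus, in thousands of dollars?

10659

Rearranging demand gives qd = 335 - 4p. Setting quantity demanded equal to quantity supplied, 335 - 4p = 7p - 105, gives p* = 40 and q* = 175.
Since 57 > 40, the floor is binding.
At p = 57: qd = 335 - 4·57 = 107 and qs = 7·57 - 105 = 294.
Surplus = qs - qd = 187.
Government expenditure = surplus × support price = 187 × 57 = 10659.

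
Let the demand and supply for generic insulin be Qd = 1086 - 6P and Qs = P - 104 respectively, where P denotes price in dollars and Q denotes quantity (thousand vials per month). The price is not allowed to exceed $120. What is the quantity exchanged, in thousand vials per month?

16

Equilibrium: 1086 - 6P = P - 104, so 1190 = 7P and P* = 170, Q* = 66.
Because the ceiling (120) lies below the market-clearing price, it is binding.
At P = 120: Qd = 1086 - 6·120 = 366 and Qs = 120 - 104 = 16.
The quantity actually transacted is the short side, supply: 16.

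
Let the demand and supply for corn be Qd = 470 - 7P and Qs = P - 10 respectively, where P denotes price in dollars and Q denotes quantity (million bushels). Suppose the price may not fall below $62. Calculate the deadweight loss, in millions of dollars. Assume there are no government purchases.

112

Equilibrium: 470 - 7P = P - 10, so 480 = 8P and P* = 60, Q* = 50.
The floor of 62 is above the equilibrium price 60, so it binds.
At P = 62: Qd = 470 - 7·62 = 36 and Qs = 62 - 10 = 52.
Quantity traded falls to 36. At Q = 36 the demand price is (470 - 36)/7 = 62 and the supply price is 10 + 36 = 46.
Deadweight loss = ½ · (62 - 46) · (50 - 36) = ½ · 16 · 14 = 112.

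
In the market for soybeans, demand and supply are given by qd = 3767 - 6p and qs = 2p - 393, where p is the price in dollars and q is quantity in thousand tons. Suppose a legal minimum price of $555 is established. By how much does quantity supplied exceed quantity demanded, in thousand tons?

280

In a free market, 3767 - 6p = 2p - 393 gives the equilibrium p* = 520, q* = 647.
The floor of 555 is above the equilibrium price 520, so it binds.
At p = 555: qd = 3767 - 6·555 = 437 and qs = 2·555 - 393 = 717.
Surplus = qs - qd = 717 - 437 = 280.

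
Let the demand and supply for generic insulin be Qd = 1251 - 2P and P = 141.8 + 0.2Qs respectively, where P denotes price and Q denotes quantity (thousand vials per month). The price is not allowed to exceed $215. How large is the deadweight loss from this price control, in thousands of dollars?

Rearranging supply gives Qs = 5P - 709. Without the control the market clears where 1251 - 2P = 5P - 709, i.e. P* = 280 and Q* = 691.
Since 215 < 280, the ceiling is binding.
At P = 215: Qd = 1251 - 2·215 = 821 and Qs = 5·215 - 709 = 366.
Quantity traded falls to 366. At Q = 366 the demand price is (1251 - 366)/2 = 442.5 and the supply price is (709 + 366)/5 = 215.
Deadweight loss = ½ · (442.5 - 215) · (691 - 366) = ½ · 227.5 · 325 = 36968.75.

36968.75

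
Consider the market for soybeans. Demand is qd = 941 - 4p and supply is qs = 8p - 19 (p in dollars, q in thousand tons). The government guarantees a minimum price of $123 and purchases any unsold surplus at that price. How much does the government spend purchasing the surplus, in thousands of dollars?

Equilibrium: 941 - 4p = 8p - 19, so 960 = 12p and p* = 80, q* = 621.
Because the floor (123) lies above the market-clearing price, it is binding.
At p = 123: qd = 941 - 4·123 = 449 and qs = 8·123 - 19 = 965.
Surplus = qs - qd = 516.
Government expenditure = surplus × support price = 516 × 123 = 63468.

63468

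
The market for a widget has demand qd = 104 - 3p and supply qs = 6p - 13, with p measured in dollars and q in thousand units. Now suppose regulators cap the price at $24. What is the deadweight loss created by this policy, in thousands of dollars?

Setting quantity demanded equal to quantity supplied, 104 - 3p = 6p - 13, gives p* = 13 and q* = 65.
Since 24 is above p* = 13, the ceiling does not bind and the free-market outcome prevails.
Since the control does not bind, no trades are prevented and deadweight loss is zero.

0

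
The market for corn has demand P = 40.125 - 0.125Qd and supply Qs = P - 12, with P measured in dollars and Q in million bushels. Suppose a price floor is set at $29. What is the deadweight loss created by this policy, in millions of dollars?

Rearranging demand gives Qd = 321 - 8P. Without the control the market clears where 321 - 8P = P - 12, i.e. P* = 37 and Q* = 25.
The floor of 29 is below the equilibrium price 37, so it is not binding; the market clears at P* = 37, Q* = 25.
Since the control does not bind, no trades are prevented and deadweight loss is zero.

0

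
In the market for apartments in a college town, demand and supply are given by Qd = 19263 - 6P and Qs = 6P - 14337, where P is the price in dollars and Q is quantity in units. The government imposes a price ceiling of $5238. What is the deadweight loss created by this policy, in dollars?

Without the control the market clears where 19263 - 6P = 6P - 14337, i.e. P* = 2800 and Q* = 2463.
The ceiling of 5238 is above the equilibrium price 2800, so it is not binding; the market clears at P* = 2800, Q* = 2463.
Since the control does not bind, no trades are prevented and deadweight loss is zero.

0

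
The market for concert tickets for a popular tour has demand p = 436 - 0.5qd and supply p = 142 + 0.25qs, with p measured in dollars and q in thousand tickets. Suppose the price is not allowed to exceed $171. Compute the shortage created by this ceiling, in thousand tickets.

Rearranging demand gives qd = 872 - 2p; rearranging supply gives qs = 4p - 568. In a free market, 872 - 2p = 4p - 568 gives the equilibrium p* = 240, q* = 392.
Because the ceiling (171) lies below the market-clearing price, it is binding.
At p = 171: qd = 872 - 2·171 = 530 and qs = 4·171 - 568 = 116.
Shortage = qd - qs = 530 - 116 = 414.

414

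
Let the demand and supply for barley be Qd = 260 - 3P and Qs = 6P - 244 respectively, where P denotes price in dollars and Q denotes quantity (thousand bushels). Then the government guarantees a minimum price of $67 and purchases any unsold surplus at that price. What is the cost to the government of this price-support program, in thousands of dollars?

Equilibrium: 260 - 3P = 6P - 244, so 504 = 9P and P* = 56, Q* = 92.
Since 67 > 56, the floor is binding.
At P = 67: Qd = 260 - 3·67 = 59 and Qs = 6·67 - 244 = 158.
Surplus = Qs - Qd = 99.
Government expenditure = surplus × support price = 99 × 67 = 6633.

6633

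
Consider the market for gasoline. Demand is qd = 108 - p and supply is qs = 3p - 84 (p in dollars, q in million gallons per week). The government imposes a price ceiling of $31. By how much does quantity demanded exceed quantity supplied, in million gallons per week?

68

Equilibrium: 108 - p = 3p - 84, so 192 = 4p and p* = 48, q* = 60.
Since 31 < 48, the ceiling is binding.
At p = 31: qd = 108 - 31 = 77 and qs = 3·31 - 84 = 9.
Shortage = qd - qs = 77 - 9 = 68.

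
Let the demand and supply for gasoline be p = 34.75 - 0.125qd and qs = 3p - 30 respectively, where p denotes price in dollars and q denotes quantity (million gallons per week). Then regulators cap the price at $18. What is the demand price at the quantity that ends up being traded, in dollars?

Rearranging demand gives qd = 278 - 8p. In a free market, 278 - 8p = 3p - 30 gives the equilibrium p* = 28, q* = 54.
Since 18 < 28, the ceiling is binding.
At p = 18: qd = 278 - 8·18 = 134 and qs = 3·18 - 30 = 24.
Only 24 units reach the market. On the demand curve, the marginal buyer's willingness to pay at q = 24 is (278 - 24)/8 = 31.75.

31.75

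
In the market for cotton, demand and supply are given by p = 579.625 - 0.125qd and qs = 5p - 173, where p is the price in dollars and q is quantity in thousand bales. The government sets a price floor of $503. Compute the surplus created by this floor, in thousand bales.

1729

Rearranging demand gives qd = 4637 - 8p. Setting quantity demanded equal to quantity supplied, 4637 - 8p = 5p - 173, gives p* = 370 and q* = 1677.
The floor of 503 is above the equilibrium price 370, so it binds.
At p = 503: qd = 4637 - 8·503 = 613 and qs = 5·503 - 173 = 2342.
Surplus = qs - qd = 2342 - 613 = 1729.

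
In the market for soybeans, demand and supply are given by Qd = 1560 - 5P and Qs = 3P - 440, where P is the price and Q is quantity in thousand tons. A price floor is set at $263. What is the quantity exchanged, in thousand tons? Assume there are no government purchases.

245

Without the control the market clears where 1560 - 5P = 3P - 440, i.e. P* = 250 and Q* = 310.
The floor of 263 is above the equilibrium price 250, so it binds.
At P = 263: Qd = 1560 - 5·263 = 245 and Qs = 3·263 - 440 = 349.
The quantity actually transacted is the short side, demand: 245.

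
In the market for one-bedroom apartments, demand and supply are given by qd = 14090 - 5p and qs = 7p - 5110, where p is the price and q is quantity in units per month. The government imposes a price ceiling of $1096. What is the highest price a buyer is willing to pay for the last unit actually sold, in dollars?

Without the control the market clears where 14090 - 5p = 7p - 5110, i.e. p* = 1600 and q* = 6090.
The ceiling of 1096 is below the equilibrium price 1600, so it binds.
At p = 1096: qd = 14090 - 5·1096 = 8610 and qs = 7·1096 - 5110 = 2562.
Only 2562 units reach the market. On the demand curve, the marginal buyer's willingness to pay at q = 2562 is (14090 - 2562)/5 = 2305.6.

2305.6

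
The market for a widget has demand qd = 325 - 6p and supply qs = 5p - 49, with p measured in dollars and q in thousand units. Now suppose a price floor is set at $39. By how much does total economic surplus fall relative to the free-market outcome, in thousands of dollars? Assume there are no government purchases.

In a free market, 325 - 6p = 5p - 49 gives the equilibrium p* = 34, q* = 121.
The floor of 39 is above the equilibrium price 34, so it binds.
At p = 39: qd = 325 - 6·39 = 91 and qs = 5·39 - 49 = 146.
Quantity traded falls to 91. At q = 91 the demand price is (325 - 91)/6 = 39 and the supply price is (49 + 91)/5 = 28.
Deadweight loss = ½ · (39 - 28) · (121 - 91) = ½ · 11 · 30 = 165.

165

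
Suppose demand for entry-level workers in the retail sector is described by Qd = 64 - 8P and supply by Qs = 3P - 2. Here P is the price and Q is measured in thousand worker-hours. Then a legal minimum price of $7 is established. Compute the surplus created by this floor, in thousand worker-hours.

11

In a free market, 64 - 8P = 3P - 2 gives the equilibrium P* = 6, Q* = 16.
Because the floor (7) lies above the market-clearing price, it is binding.
At P = 7: Qd = 64 - 8·7 = 8 and Qs = 3·7 - 2 = 19.
Surplus = Qs - Qd = 19 - 8 = 11.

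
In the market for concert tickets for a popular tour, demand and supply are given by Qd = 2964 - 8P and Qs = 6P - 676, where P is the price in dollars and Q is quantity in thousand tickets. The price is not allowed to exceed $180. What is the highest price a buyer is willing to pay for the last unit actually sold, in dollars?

Equilibrium: 2964 - 8P = 6P - 676, so 3640 = 14P and P* = 260, Q* = 884.
Because the ceiling (180) lies below the market-clearing price, it is binding.
At P = 180: Qd = 2964 - 8·180 = 1524 and Qs = 6·180 - 676 = 404.
Only 404 units reach the market. On the demand curve, the marginal buyer's willingness to pay at Q = 404 is (2964 - 404)/8 = 320.

320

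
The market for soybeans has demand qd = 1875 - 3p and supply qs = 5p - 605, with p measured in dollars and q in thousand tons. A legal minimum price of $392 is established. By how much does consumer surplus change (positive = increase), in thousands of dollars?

-67404

In a free market, 1875 - 3p = 5p - 605 gives the equilibrium p* = 310, q* = 945.
Since 392 > 310, the floor is binding.
At p = 392: qd = 1875 - 3·392 = 699 and qs = 5·392 - 605 = 1355.
Consumer surplus without the control is ½ · (625 - 310) · 945 = 148837.5.
With the floor, consumers buy 699 units at 392, so CS = ½ · (625 - 392) · 699 = 81433.5.
Change in consumer surplus = 81433.5 - 148837.5 = -67404.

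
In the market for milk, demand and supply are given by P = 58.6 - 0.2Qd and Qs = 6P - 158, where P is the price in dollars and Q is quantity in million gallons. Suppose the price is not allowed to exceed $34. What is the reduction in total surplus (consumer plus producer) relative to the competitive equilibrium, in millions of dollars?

Rearranging demand gives Qd = 293 - 5P. Without the control the market clears where 293 - 5P = 6P - 158, i.e. P* = 41 and Q* = 88.
The ceiling of 34 is below the equilibrium price 41, so it binds.
At P = 34: Qd = 293 - 5·34 = 123 and Qs = 6·34 - 158 = 46.
Quantity traded falls to 46. At Q = 46 the demand price is (293 - 46)/5 = 49.4 and the supply price is (158 + 46)/6 = 34.
Deadweight loss = ½ · (49.4 - 34) · (88 - 46) = ½ · 15.4 · 42 = 323.4.

323.4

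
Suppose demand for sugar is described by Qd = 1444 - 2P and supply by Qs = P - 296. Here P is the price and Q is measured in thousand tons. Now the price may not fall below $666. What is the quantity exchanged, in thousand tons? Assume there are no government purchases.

112

Without the control the market clears where 1444 - 2P = P - 296, i.e. P* = 580 and Q* = 284.
The floor of 666 is above the equilibrium price 580, so it binds.
At P = 666: Qd = 1444 - 2·666 = 112 and Qs = 666 - 296 = 370.
The quantity actually transacted is the short side, demand: 112.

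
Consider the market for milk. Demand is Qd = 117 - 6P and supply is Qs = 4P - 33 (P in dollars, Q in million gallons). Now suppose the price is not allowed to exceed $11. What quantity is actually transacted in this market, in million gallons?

11

In a free market, 117 - 6P = 4P - 33 gives the equilibrium P* = 15, Q* = 27.
Because the ceiling (11) lies below the market-clearing price, it is binding.
At P = 11: Qd = 117 - 6·11 = 51 and Qs = 4·11 - 33 = 11.
The quantity actually transacted is the short side, supply: 11.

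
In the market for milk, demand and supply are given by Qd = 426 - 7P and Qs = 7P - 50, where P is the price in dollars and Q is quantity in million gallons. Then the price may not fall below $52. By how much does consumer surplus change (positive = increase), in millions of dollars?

Equilibrium: 426 - 7P = 7P - 50, so 476 = 14P and P* = 34, Q* = 188.
Since 52 > 34, the floor is binding.
At P = 52: Qd = 426 - 7·52 = 62 and Qs = 7·52 - 50 = 314.
Consumer surplus without the control is ½ · (426/7 - 34) · 188 = 17672/7.
With the floor, consumers buy 62 units at 52, so CS = ½ · (426/7 - 52) · 62 = 1922/7.
Change in consumer surplus = 1922/7 - 17672/7 = -2250.

-2250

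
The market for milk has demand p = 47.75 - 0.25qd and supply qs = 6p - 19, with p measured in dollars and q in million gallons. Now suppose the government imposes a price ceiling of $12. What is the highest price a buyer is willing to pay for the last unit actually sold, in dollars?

Rearranging demand gives qd = 191 - 4p. Setting quantity demanded equal to quantity supplied, 191 - 4p = 6p - 19, gives p* = 21 and q* = 107.
Since 12 < 21, the ceiling is binding.
At p = 12: qd = 191 - 4·12 = 143 and qs = 6·12 - 19 = 53.
Only 53 units reach the market. On the demand curve, the marginal buyer's willingness to pay at q = 53 is (191 - 53)/4 = 34.5.

34.5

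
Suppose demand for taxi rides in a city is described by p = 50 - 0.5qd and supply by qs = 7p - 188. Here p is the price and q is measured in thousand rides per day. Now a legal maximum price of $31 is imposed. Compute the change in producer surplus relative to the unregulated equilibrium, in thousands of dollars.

Rearranging demand gives qd = 100 - 2p. In a free market, 100 - 2p = 7p - 188 gives the equilibrium p* = 32, q* = 36.
The ceiling of 31 is below the equilibrium price 32, so it binds.
At p = 31: qd = 100 - 2·31 = 38 and qs = 7·31 - 188 = 29.
Producer surplus without the control is ½ · (32 - 188/7) · 36 = 648/7.
With the ceiling, producers sell 29 units at 31, so PS = ½ · (31 - 188/7) · 29 = 841/14.
Change in producer surplus = 841/14 - 648/7 = -32.5.

-32.5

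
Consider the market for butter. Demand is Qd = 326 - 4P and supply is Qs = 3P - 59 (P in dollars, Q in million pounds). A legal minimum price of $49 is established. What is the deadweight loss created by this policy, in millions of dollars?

In a free market, 326 - 4P = 3P - 59 gives the equilibrium P* = 55, Q* = 106.
The floor of 49 is below the equilibrium price 55, so it is not binding; the market clears at P* = 55, Q* = 106.
Since the control does not bind, no trades are prevented and deadweight loss is zero.

0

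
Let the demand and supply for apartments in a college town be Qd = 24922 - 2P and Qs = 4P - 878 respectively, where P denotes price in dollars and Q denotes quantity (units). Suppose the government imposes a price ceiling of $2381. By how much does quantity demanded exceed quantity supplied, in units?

11514

In a free market, 24922 - 2P = 4P - 878 gives the equilibrium P* = 4300, Q* = 16322.
Since 2381 < 4300, the ceiling is binding.
At P = 2381: Qd = 24922 - 2·2381 = 20160 and Qs = 4·2381 - 878 = 8646.
Shortage = Qd - Qs = 20160 - 8646 = 11514.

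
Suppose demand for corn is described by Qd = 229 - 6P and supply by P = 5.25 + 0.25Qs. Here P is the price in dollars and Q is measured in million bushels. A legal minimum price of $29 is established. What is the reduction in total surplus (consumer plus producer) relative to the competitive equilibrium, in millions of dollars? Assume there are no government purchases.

Rearranging supply gives Qs = 4P - 21. Without the control the market clears where 229 - 6P = 4P - 21, i.e. P* = 25 and Q* = 79.
Because the floor (29) lies above the market-clearing price, it is binding.
At P = 29: Qd = 229 - 6·29 = 55 and Qs = 4·29 - 21 = 95.
Quantity traded falls to 55. At Q = 55 the demand price is (229 - 55)/6 = 29 and the supply price is (21 + 55)/4 = 19.
Deadweight loss = ½ · (29 - 19) · (79 - 55) = ½ · 10 · 24 = 120.

120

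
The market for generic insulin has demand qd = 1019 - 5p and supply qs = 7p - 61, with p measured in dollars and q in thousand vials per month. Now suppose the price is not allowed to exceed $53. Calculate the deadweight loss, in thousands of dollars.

11499.6

Without the control the market clears where 1019 - 5p = 7p - 61, i.e. p* = 90 and q* = 569.
The ceiling of 53 is below the equilibrium price 90, so it binds.
At p = 53: qd = 1019 - 5·53 = 754 and qs = 7·53 - 61 = 310.
Quantity traded falls to 310. At q = 310 the demand price is (1019 - 310)/5 = 141.8 and the supply price is (61 + 310)/7 = 53.
Deadweight loss = ½ · (141.8 - 53) · (569 - 310) = ½ · 88.8 · 259 = 11499.6.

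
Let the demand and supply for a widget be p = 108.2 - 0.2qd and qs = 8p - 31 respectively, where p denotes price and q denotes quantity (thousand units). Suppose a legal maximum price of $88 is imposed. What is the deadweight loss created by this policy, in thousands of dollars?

0

Rearranging demand gives qd = 541 - 5p. In a free market, 541 - 5p = 8p - 31 gives the equilibrium p* = 44, q* = 321.
The ceiling of 88 is above the equilibrium price 44, so it is not binding; the market clears at p* = 44, q* = 321.
Since the control does not bind, no trades are prevented and deadweight loss is zero.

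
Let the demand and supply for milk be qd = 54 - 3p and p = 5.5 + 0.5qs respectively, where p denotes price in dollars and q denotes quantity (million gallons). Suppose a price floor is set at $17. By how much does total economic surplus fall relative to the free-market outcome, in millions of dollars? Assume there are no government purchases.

60

Rearranging supply gives qs = 2p - 11. Setting quantity demanded equal to quantity supplied, 54 - 3p = 2p - 11, gives p* = 13 and q* = 15.
Since 17 > 13, the floor is binding.
At p = 17: qd = 54 - 3·17 = 3 and qs = 2·17 - 11 = 23.
Quantity traded falls to 3. At q = 3 the demand price is (54 - 3)/3 = 17 and the supply price is (11 + 3)/2 = 7.
Deadweight loss = ½ · (17 - 7) · (15 - 3) = ½ · 10 · 12 = 60.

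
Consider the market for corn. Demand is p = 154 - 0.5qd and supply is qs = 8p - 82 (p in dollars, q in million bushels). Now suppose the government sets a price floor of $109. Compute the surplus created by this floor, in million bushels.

Rearranging demand gives qd = 308 - 2p. Without the control the market clears where 308 - 2p = 8p - 82, i.e. p* = 39 and q* = 230.
Since 109 > 39, the floor is binding.
At p = 109: qd = 308 - 2·109 = 90 and qs = 8·109 - 82 = 790.
Surplus = qs - qd = 790 - 90 = 700.

700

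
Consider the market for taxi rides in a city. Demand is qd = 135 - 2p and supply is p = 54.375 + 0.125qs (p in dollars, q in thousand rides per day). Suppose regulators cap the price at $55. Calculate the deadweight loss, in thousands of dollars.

80

Rearranging supply gives qs = 8p - 435. Equilibrium: 135 - 2p = 8p - 435, so 570 = 10p and p* = 57, q* = 21.
The ceiling of 55 is below the equilibrium price 57, so it binds.
At p = 55: qd = 135 - 2·55 = 25 and qs = 8·55 - 435 = 5.
Quantity traded falls to 5. At q = 5 the demand price is (135 - 5)/2 = 65 and the supply price is (435 + 5)/8 = 55.
Deadweight loss = ½ · (65 - 55) · (21 - 5) = ½ · 10 · 16 = 80.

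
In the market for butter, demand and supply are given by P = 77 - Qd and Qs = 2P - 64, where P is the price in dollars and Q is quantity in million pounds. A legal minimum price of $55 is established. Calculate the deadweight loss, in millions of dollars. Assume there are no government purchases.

Rearranging demand gives Qd = 77 - P. Setting quantity demanded equal to quantity supplied, 77 - P = 2P - 64, gives P* = 47 and Q* = 30.
Because the floor (55) lies above the market-clearing price, it is binding.
At P = 55: Qd = 77 - 55 = 22 and Qs = 2·55 - 64 = 46.
Quantity traded falls to 22. At Q = 22 the demand price is 77 - 22 = 55 and the supply price is (64 + 22)/2 = 43.
Deadweight loss = ½ · (55 - 43) · (30 - 22) = ½ · 12 · 8 = 48.

48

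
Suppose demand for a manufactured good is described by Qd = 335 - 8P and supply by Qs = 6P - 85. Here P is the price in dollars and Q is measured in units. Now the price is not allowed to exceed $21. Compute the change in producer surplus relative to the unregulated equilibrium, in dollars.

-612

Equilibrium: 335 - 8P = 6P - 85, so 420 = 14P and P* = 30, Q* = 95.
Because the ceiling (21) lies below the market-clearing price, it is binding.
At P = 21: Qd = 335 - 8·21 = 167 and Qs = 6·21 - 85 = 41.
Producer surplus without the control is ½ · (30 - 85/6) · 95 = 9025/12.
With the ceiling, producers sell 41 units at 21, so PS = ½ · (21 - 85/6) · 41 = 1681/12.
Change in producer surplus = 1681/12 - 9025/12 = -612.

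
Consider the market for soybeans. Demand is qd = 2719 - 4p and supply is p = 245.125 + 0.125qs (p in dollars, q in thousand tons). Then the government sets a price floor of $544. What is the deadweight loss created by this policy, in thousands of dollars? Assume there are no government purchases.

71148

Rearranging supply gives qs = 8p - 1961. In a free market, 2719 - 4p = 8p - 1961 gives the equilibrium p* = 390, q* = 1159.
Since 544 > 390, the floor is binding.
At p = 544: qd = 2719 - 4·544 = 543 and qs = 8·544 - 1961 = 2391.
Quantity traded falls to 543. At q = 543 the demand price is (2719 - 543)/4 = 544 and the supply price is (1961 + 543)/8 = 313.
Deadweight loss = ½ · (544 - 313) · (1159 - 543) = ½ · 231 · 616 = 71148.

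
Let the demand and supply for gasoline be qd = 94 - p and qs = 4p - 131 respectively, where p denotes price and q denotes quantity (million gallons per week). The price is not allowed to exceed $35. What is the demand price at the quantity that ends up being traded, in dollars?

85

In a free market, 94 - p = 4p - 131 gives the equilibrium p* = 45, q* = 49.
Because the ceiling (35) lies below the market-clearing price, it is binding.
At p = 35: qd = 94 - 35 = 59 and qs = 4·35 - 131 = 9.
Only 9 units reach the market. On the demand curve, the marginal buyer's willingness to pay at q = 9 is (94 - 9) = 85.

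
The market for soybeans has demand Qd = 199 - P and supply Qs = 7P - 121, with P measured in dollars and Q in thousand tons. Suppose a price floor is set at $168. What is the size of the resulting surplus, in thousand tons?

Without the control the market clears where 199 - P = 7P - 121, i.e. P* = 40 and Q* = 159.
Because the floor (168) lies above the market-clearing price, it is binding.
At P = 168: Qd = 199 - 168 = 31 and Qs = 7·168 - 121 = 1055.
Surplus = Qs - Qd = 1055 - 31 = 1024.

1024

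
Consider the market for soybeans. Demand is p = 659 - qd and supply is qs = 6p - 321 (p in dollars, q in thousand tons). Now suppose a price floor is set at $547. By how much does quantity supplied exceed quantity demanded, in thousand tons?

Rearranging demand gives qd = 659 - p. Without the control the market clears where 659 - p = 6p - 321, i.e. p* = 140 and q* = 519.
Because the floor (547) lies above the market-clearing price, it is binding.
At p = 547: qd = 659 - 547 = 112 and qs = 6·547 - 321 = 2961.
Surplus = qs - qd = 2961 - 112 = 2849.

2849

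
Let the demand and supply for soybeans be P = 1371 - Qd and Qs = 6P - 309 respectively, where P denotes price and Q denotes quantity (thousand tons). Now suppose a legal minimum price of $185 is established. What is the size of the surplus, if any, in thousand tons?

0

Rearranging demand gives Qd = 1371 - P. Without the control the market clears where 1371 - P = 6P - 309, i.e. P* = 240 and Q* = 1131.
Since 185 is below P* = 240, the floor does not bind and the free-market outcome prevails.
Since the control does not bind, there is no surplus.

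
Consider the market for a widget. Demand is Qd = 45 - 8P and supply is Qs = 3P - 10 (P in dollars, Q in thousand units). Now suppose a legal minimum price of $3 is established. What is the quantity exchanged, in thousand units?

5

Equilibrium: 45 - 8P = 3P - 10, so 55 = 11P and P* = 5, Q* = 5.
Since 3 is below P* = 5, the floor does not bind and the free-market outcome prevails.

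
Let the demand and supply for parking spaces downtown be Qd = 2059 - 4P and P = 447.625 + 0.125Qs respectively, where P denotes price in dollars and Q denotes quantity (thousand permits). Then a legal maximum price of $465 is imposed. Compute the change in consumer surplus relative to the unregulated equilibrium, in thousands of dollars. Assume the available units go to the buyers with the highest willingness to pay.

495

Rearranging supply gives Qs = 8P - 3581. Equilibrium: 2059 - 4P = 8P - 3581, so 5640 = 12P and P* = 470, Q* = 179.
The ceiling of 465 is below the equilibrium price 470, so it binds.
At P = 465: Qd = 2059 - 4·465 = 199 and Qs = 8·465 - 3581 = 139.
Consumer surplus without the control is ½ · (514.75 - 470) · 179 = 4005.125.
With the ceiling, 139 units are sold at 465 (assume they go to the highest-value buyers). The demand price at Q = 139 is 480, so CS = ½ · [(514.75 - 465) + (480 - 465)] · 139 = 4500.125.
Change in consumer surplus = 4500.125 - 4005.125 = 495.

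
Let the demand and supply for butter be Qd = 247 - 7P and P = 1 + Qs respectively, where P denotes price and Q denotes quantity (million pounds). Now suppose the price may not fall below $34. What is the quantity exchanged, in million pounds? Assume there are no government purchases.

9

Rearranging supply gives Qs = P - 1. Setting quantity demanded equal to quantity supplied, 247 - 7P = P - 1, gives P* = 31 and Q* = 30.
Since 34 > 31, the floor is binding.
At P = 34: Qd = 247 - 7·34 = 9 and Qs = 34 - 1 = 33.
The quantity actually transacted is the short side, demand: 9.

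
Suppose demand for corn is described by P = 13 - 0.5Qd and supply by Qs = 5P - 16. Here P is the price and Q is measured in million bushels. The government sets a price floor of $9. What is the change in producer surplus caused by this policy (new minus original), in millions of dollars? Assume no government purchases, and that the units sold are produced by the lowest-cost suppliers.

Rearranging demand gives Qd = 26 - 2P. In a free market, 26 - 2P = 5P - 16 gives the equilibrium P* = 6, Q* = 14.
Because the floor (9) lies above the market-clearing price, it is binding.
At P = 9: Qd = 26 - 2·9 = 8 and Qs = 5·9 - 16 = 29.
Producer surplus without the control is ½ · (6 - 3.2) · 14 = 19.6.
With the floor, 8 units are sold at 9. The supply price at Q = 8 is 4.8, so PS = ½ · [(9 - 3.2) + (9 - 4.8)] · 8 = 40.
Change in producer surplus = 40 - 19.6 = 20.4.

20.4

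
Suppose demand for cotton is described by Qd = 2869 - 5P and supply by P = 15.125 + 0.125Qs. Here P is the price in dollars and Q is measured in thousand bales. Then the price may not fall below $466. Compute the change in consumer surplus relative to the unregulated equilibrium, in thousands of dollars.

Rearranging supply gives Qs = 8P - 121. In a free market, 2869 - 5P = 8P - 121 gives the equilibrium P* = 230, Q* = 1719.
Since 466 > 230, the floor is binding.
At P = 466: Qd = 2869 - 5·466 = 539 and Qs = 8·466 - 121 = 3607.
Consumer surplus without the control is ½ · (573.8 - 230) · 1719 = 295496.1.
With the floor, consumers buy 539 units at 466, so CS = ½ · (573.8 - 466) · 539 = 29052.1.
Change in consumer surplus = 29052.1 - 295496.1 = -266444.

-266444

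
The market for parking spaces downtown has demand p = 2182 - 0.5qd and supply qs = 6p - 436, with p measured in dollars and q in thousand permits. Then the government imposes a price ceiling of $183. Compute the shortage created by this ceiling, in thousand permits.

Rearranging demand gives qd = 4364 - 2p. Setting quantity demanded equal to quantity supplied, 4364 - 2p = 6p - 436, gives p* = 600 and q* = 3164.
Since 183 < 600, the ceiling is binding.
At p = 183: qd = 4364 - 2·183 = 3998 and qs = 6·183 - 436 = 662.
Shortage = qd - qs = 3998 - 662 = 3336.

3336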